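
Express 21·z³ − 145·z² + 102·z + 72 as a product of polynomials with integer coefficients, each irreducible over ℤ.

(3·z − 4)·(7·z + 3)·(z − 6)

Trying the rational-root candidates, z = 6 is a root, giving the factor (z − 6) and quotient 21·z² − 19·z − 12.
The remaining quadratic factors as (3·z − 4)(7·z + 3).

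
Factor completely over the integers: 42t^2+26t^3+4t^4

2t^2(2t+7)(t+3)

Pull out the common factor 2t^2, then factor the remaining trinomial.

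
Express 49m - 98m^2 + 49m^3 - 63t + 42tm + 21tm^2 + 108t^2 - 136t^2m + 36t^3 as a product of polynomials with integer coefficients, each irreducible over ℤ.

(2t - 7m + 7)(9t - 7m)(2t + m - 1)

Group: 9t(4t^2 - 12tm + 12t - 7m^2 + 14m - 7) - 7m(4t^2 - 12tm + 12t - 7m^2 + 14m - 7); both groups contain (4t^2 - 12tm + 12t - 7m^2 + 14m - 7), so (9t - 7m) is a factor with cofactor 4t^2 - 12tm + 12t - 7m^2 + 14m - 7.
The cofactor groups again: 4t^2 - 12tm + 12t - 7m^2 + 14m - 7 = 2t(2t - 7m + 7) + (m - 1)(2t - 7m + 7); both groups contain (2t - 7m + 7), giving (2t + m - 1)(2t - 7m + 7).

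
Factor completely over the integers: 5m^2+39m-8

(5m-1)(m+8)

Need a pair with product 5·(-8) = -40 and sum 39: that's -1 and 40.
Split the middle term: 5m^2-m + 40m-8 = m(5m-1) + 8(5m-1).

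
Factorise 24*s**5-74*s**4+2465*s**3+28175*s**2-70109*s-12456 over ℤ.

Trying the rational-root candidates, s = 9/4 is a root, so (4*s-9) is a factor; dividing leaves 6*s**4-5*s**3+605*s**2+8405*s+1384.
Then s = -8 is a root, giving the factor (s+8) and quotient 6*s**3-53*s**2+1029*s+173.
Next, s = -1/6 is a root, so (6*s+1) is a factor; dividing leaves s**2-9*s+173.
The quadratic s**2-9*s+173 has discriminant -611 < 0 and is irreducible over ℤ.

(4*s-9)*(6*s+1)*(s+8)*(s**2-9*s+173)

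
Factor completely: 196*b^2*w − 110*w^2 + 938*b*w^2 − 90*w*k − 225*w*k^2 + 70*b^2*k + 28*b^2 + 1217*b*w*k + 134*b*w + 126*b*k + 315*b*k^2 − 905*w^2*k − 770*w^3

Group: 2*b*(98*b*w + 35*b*k + 14*b − 70*w^2 − 25*w*k − 10*w) + (11*w + 9*k)*(98*b*w + 35*b*k + 14*b − 70*w^2 − 25*w*k − 10*w); both groups contain (98*b*w + 35*b*k + 14*b − 70*w^2 − 25*w*k − 10*w), so (2*b + 11*w + 9*k) is a factor with cofactor 98*b*w + 35*b*k + 14*b − 70*w^2 − 25*w*k − 10*w.
The cofactor groups again: 98*b*w + 35*b*k + 14*b − 70*w^2 − 25*w*k − 10*w = 7*b*(14*w + 5*k + 2) − 5*w*(14*w + 5*k + 2); both groups contain (14*w + 5*k + 2), giving (7*b − 5*w)*(14*w + 5*k + 2).

(2*b + 11*w + 9*k)*(14*w + 5*k + 2)*(7*b − 5*w)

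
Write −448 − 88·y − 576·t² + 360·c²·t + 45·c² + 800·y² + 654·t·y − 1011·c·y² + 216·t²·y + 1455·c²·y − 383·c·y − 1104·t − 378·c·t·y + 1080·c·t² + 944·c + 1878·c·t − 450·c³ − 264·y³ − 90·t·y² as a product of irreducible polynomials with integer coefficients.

Group: 5·c·(−90·c² + 180·c·t + 147·c·y + 153·c + 36·t·y − 96·t + 33·y² − 67·y − 56) + (6·t − 8·y + 8)·(−90·c² + 180·c·t + 147·c·y + 153·c + 36·t·y − 96·t + 33·y² − 67·y − 56); both groups contain (−90·c² + 180·c·t + 147·c·y + 153·c + 36·t·y − 96·t + 33·y² − 67·y − 56), so (5·c + 6·t − 8·y + 8) is a factor with cofactor −90·c² + 180·c·t + 147·c·y + 153·c + 36·t·y − 96·t + 33·y² − 67·y − 56.
The cofactor groups again: −90·c² + 180·c·t + 147·c·y + 153·c + 36·t·y − 96·t + 33·y² − 67·y − 56 = −6·c·(15·c + 3·y − 8) + (12·t + 11·y + 7)·(15·c + 3·y − 8); both groups contain (15·c + 3·y − 8), giving −(6·c − 12·t − 11·y − 7)·(15·c + 3·y − 8).

−(15·c + 3·y − 8)·(5·c + 6·t − 8·y + 8)·(6·c − 12·t − 11·y − 7)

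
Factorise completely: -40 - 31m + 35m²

Need a pair with product 35·(-40) = -1400 and sum -31: that's -56 and 25.
Split the middle term: 35m² - 56m + 25m - 40 = 7m(5m - 8) + 5(5m - 8).

(5m - 8)(7m + 5)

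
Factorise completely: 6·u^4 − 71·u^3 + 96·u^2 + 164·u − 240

Testing divisors of the constant over divisors of the leading coefficient, u = 2 is a root, so (u − 2) is a factor; dividing leaves 6·u^3 − 59·u^2 − 22·u + 120.
Next, u = −3/2 is a root, giving the factor (2·u + 3) and quotient 3·u^2 − 34·u + 40.
The remaining quadratic factors as (3·u − 4)(u − 10).

(2·u + 3)·(3·u − 4)·(u − 10)·(u − 2)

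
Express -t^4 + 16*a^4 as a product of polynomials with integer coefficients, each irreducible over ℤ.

(2*a + t)*(2*a - t)*(4*a^2 + t^2)

Write as (4*a^2)² − (t^2)², then factor 4*a^2 - t^2 once more.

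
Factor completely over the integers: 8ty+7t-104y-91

Group as (8ty+7t) + (-104y-91) = t(8y+7) - 13(8y+7).
Both groups share the factor (8y+7).

(8y+7)(t-13)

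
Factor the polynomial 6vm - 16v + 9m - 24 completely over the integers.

(2v + 3)(3m - 8)

Group as (6vm - 16v) + (9m - 24) = 2v(3m - 8) + 3(3m - 8).
Both groups share the factor (3m - 8).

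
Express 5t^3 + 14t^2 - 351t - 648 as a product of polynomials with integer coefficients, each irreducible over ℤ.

By the rational root theorem, t = -9/5 is a root, so (5t + 9) is a factor; dividing leaves t^2 + t - 72.
The remaining quadratic factors as (t - 8)(t + 9).

(5t + 9)(t + 9)(t - 8)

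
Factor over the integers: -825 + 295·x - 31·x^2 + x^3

Trying the rational-root candidates, x = 11 is a root, so (x - 11) is a factor; dividing leaves x^2 - 20·x + 75.
The remaining quadratic factors as (x - 5)(x - 15).

(x - 11)·(x - 15)·(x - 5)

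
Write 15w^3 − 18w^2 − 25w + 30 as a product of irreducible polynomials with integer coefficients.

(5w − 6)(3w^2 − 5)

Group as (15w^3 − 25w) + (−18w^2 + 30) = 5w(3w^2 − 5) − 6(3w^2 − 5).
Both groups share the factor (3w^2 − 5).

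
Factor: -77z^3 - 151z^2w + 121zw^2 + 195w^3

-(11z - 13w)(7z + 15w)(z + w)

Group: z(-77z^2 - 74zw + 195w^2) + w(-77z^2 - 74zw + 195w^2); both groups contain (-77z^2 - 74zw + 195w^2), so (z + w) is a factor with cofactor -77z^2 - 74zw + 195w^2.
The cofactor groups again: -77z^2 - 74zw + 195w^2 = -7z(11z - 13w) - 15w(11z - 13w); both groups contain (11z - 13w), giving -(7z + 15w)(11z - 13w).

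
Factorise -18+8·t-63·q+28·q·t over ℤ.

(4·t-9)·(7·q+2)

Group as (28·q·t-63·q) + (8·t-18) = 7·q·(4·t-9) + 2·(4·t-9).
Both groups share the factor (4·t-9).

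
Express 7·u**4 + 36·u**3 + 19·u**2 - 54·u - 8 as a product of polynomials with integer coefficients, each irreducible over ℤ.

(7·u + 1)·(u + 2)·(u + 4)·(u - 1)

Trying the rational-root candidates, u = -1/7 is a root, so (7·u + 1) divides it; the quotient is u**3 + 5·u**2 + 2·u - 8.
Next, u = -4 is a root, giving the factor (u + 4) and quotient u**2 + u - 2.
The remaining quadratic factors as (u + 2)(u - 1).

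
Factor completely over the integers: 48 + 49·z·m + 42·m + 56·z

(7·m + 8)·(7·z + 6)

Group as (49·z·m + 56·z) + (42·m + 48) = 7·z·(7·m + 8) + 6·(7·m + 8).
Both groups share the factor (7·m + 8).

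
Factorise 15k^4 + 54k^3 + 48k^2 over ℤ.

Pull out the common factor 3k^2, then factor the remaining trinomial.

3k^2(5k + 8)(k + 2)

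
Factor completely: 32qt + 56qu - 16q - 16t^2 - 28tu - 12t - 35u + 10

(4t + 7u - 2)(8q - 4t - 5)

Group: 8q(4t + 7u - 2) + (-4t - 5)(4t + 7u - 2); both groups contain (4t + 7u - 2).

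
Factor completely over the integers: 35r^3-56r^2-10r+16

(5r-8)(7r^2-2)

Group as (35r^3-10r) + (-56r^2+16) = 5r(7r^2-2) - 8(7r^2-2).
Both groups share the factor (7r^2-2).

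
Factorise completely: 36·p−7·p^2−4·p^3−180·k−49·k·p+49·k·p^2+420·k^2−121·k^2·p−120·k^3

−(3·k+4·p−9)·(5·k−p)·(8·k−p−4)

Group: 5·k·(−24·k^2−29·k·p+84·k+4·p^2+7·p−36) − p·(−24·k^2−29·k·p+84·k+4·p^2+7·p−36); both groups contain (−24·k^2−29·k·p+84·k+4·p^2+7·p−36), so (5·k−p) is a factor with cofactor −24·k^2−29·k·p+84·k+4·p^2+7·p−36.
The cofactor groups again: −24·k^2−29·k·p+84·k+4·p^2+7·p−36 = −8·k·(3·k+4·p−9) + (p+4)·(3·k+4·p−9); both groups contain (3·k+4·p−9), giving −(8·k−p−4)·(3·k+4·p−9).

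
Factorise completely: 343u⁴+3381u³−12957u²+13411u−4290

(7u−11)(7u−5)(7u−6)(u+13)

Testing divisors of the constant over divisors of the leading coefficient, u = 11/7 is a root, so (7u−11) divides it; the quotient is 49u³+560u²−971u+390.
Then u = −13 is a root, so (u+13) divides it; the quotient is 49u²−77u+30.
The remaining quadratic factors as (7u−6)(7u−5).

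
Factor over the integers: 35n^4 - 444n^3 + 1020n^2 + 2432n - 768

Testing divisors of the constant over divisors of the leading coefficient, n = 2/7 is a root, so (7n - 2) is a factor; dividing leaves 5n^3 - 62n^2 + 128n + 384.
Continuing, n = 6 is a root, so (n - 6) is a factor; dividing leaves 5n^2 - 32n - 64.
The remaining quadratic factors as (5n + 8)(n - 8).

(5n + 8)(7n - 2)(n - 6)(n - 8)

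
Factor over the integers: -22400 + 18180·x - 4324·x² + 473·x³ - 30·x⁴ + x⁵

Trying the rational-root candidates, x = 10 is a root, giving the factor (x - 10) and quotient x⁴ - 20·x³ + 273·x² - 1594·x + 2240.
Then x = 7 is a root, giving the factor (x - 7) and quotient x³ - 13·x² + 182·x - 320.
Next, x = 2 is a root, so (x - 2) divides it; the quotient is x² - 11·x + 160.
The quadratic x² - 11·x + 160 has discriminant -519 < 0 and is irreducible over ℤ.

(x - 10)·(x - 2)·(x - 7)·(x² - 11·x + 160)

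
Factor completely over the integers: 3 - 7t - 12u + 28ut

Group as (28ut - 12u) + (-7t + 3) = 4u(7t - 3) - (7t - 3).
Both groups share the factor (7t - 3).

(4u - 1)(7t - 3)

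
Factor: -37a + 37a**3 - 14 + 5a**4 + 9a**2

(5a + 2)(a + 1)(a + 7)(a - 1)

Testing divisors of the constant over divisors of the leading coefficient, a = 1 is a root, so (a - 1) divides it; the quotient is 5a**3 + 42a**2 + 51a + 14.
Then a = -1 is a root, giving the factor (a + 1) and quotient 5a**2 + 37a + 14.
The remaining quadratic factors as (5a + 2)(a + 7).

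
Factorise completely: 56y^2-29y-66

Need a pair with product 56·(-66) = -3696 and sum -29: that's 48 and -77.
Split the middle term: 56y^2+48y - 77y-66 = 8y(7y+6) - 11(7y+6).

(7y+6)(8y-11)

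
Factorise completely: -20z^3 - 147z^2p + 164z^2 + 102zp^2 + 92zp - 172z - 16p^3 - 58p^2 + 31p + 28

Group: z(-20z^2 + 13zp + 24z - 2p^2 - 9p - 4) + (8p - 7)(-20z^2 + 13zp + 24z - 2p^2 - 9p - 4); both groups contain (-20z^2 + 13zp + 24z - 2p^2 - 9p - 4), so (z + 8p - 7) is a factor with cofactor -20z^2 + 13zp + 24z - 2p^2 - 9p - 4.
The cofactor groups again: -20z^2 + 13zp + 24z - 2p^2 - 9p - 4 = -4z(5z - 2p - 1) + (p + 4)(5z - 2p - 1); both groups contain (5z - 2p - 1), giving -(4z - p - 4)(5z - 2p - 1).

-(5z - 2p - 1)(4z - p - 4)(z + 8p - 7)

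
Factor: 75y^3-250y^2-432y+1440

(3y-10)(5y+12)(5y-12)

By the rational root theorem, y = 12/5 is a root, giving the factor (5y-12) and quotient 15y^2-14y-120.
The remaining quadratic factors as (5y+12)(3y-10).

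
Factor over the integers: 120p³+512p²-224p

Pull out the common factor 8p, then factor the remaining trinomial.

8p(3p+14)(5p-2)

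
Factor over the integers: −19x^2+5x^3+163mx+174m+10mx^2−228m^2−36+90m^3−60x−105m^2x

(3m−x−1)(5m−5x−6)(6m+x−6)

Group: 5m(18m^2−3mx−24m−x^2+5x+6) + (−5x−6)(18m^2−3mx−24m−x^2+5x+6); both groups contain (18m^2−3mx−24m−x^2+5x+6), so (5m−5x−6) is a factor with cofactor 18m^2−3mx−24m−x^2+5x+6.
The cofactor groups again: 18m^2−3mx−24m−x^2+5x+6 = 3m(6m+x−6) + (−x−1)(6m+x−6); both groups contain (6m+x−6), giving (3m−x−1)(6m+x−6).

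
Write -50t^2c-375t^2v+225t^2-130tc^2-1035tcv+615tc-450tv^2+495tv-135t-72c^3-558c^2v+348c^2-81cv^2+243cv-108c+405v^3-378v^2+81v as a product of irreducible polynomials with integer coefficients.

-(2c+15v-9)(5t+4c-3v)(5t+9c+9v-3)

Group: 2c(-25t^2-65tc-30tv+15t-36c^2-9cv+12c+27v^2-9v) + (15v-9)(-25t^2-65tc-30tv+15t-36c^2-9cv+12c+27v^2-9v); both groups contain (-25t^2-65tc-30tv+15t-36c^2-9cv+12c+27v^2-9v), so (2c+15v-9) is a factor with cofactor -25t^2-65tc-30tv+15t-36c^2-9cv+12c+27v^2-9v.
The cofactor groups again: -25t^2-65tc-30tv+15t-36c^2-9cv+12c+27v^2-9v = -5t(5t+9c+9v-3) + (-4c+3v)(5t+9c+9v-3); both groups contain (5t+9c+9v-3), giving -(5t+4c-3v)(5t+9c+9v-3).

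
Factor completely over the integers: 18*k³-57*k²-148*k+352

(3*k+8)*(6*k-11)*(k-4)

Among the possible rational roots, k = 4 is a root, so (k-4) divides it; the quotient is 18*k²+15*k-88.
The remaining quadratic factors as (6*k-11)(3*k+8).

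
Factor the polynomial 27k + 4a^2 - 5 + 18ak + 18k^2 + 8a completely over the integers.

(2a + 3k + 5)(2a + 6k - 1)

Group: 2a(2a + 3k + 5) + (6k - 1)(2a + 3k + 5); both groups contain (2a + 3k + 5).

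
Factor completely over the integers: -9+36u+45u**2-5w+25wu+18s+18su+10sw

(2s+5u-1)(5w+9u+9)

Group: 5w(2s+5u-1) + (9u+9)(2s+5u-1); both groups contain (2s+5u-1).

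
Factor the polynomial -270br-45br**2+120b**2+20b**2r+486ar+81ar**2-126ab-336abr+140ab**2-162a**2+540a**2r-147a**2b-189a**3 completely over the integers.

-(3a+4b-9r)(7a+r+6)(9a-5b)

Group: 9a(-21a**2-28ab+60ar-18a-4br-24b+9r**2+54r) - 5b(-21a**2-28ab+60ar-18a-4br-24b+9r**2+54r); both groups contain (-21a**2-28ab+60ar-18a-4br-24b+9r**2+54r), so (9a-5b) is a factor with cofactor -21a**2-28ab+60ar-18a-4br-24b+9r**2+54r.
The cofactor groups again: -21a**2-28ab+60ar-18a-4br-24b+9r**2+54r = -7a(3a+4b-9r) + (-r-6)(3a+4b-9r); both groups contain (3a+4b-9r), giving -(7a+r+6)(3a+4b-9r).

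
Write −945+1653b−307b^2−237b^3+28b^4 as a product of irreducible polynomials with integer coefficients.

By the rational root theorem, b = −3 is a root, so (b+3) divides it; the quotient is 28b^3−321b^2+656b−315.
Next, b = 9 is a root, so (b−9) is a factor; dividing leaves 28b^2−69b+35.
The remaining quadratic factors as (4b−7)(7b−5).

(4b−7)(7b−5)(b+3)(b−9)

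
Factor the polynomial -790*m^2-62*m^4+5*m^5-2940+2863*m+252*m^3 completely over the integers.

Trying the rational-root candidates, m = 7/5 is a root, giving the factor (5*m-7) and quotient m^4-11*m^3+35*m^2-109*m+420.
Next, m = 7 is a root, so (m-7) is a factor; dividing leaves m^3-4*m^2+7*m-60.
Then m = 5 is a root, so (m-5) divides it; the quotient is m^2+m+12.
The quadratic m^2+m+12 has discriminant -47 < 0 and is irreducible over ℤ.

(5*m-7)*(m-5)*(m-7)*(m^2+m+12)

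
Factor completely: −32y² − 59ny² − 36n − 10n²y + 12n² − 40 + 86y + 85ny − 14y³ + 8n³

Group: 2n(4n² + 9ny − 4n + 2y² + 6y − 8) + (−7y + 5)(4n² + 9ny − 4n + 2y² + 6y − 8); both groups contain (4n² + 9ny − 4n + 2y² + 6y − 8), so (2n − 7y + 5) is a factor with cofactor 4n² + 9ny − 4n + 2y² + 6y − 8.
The cofactor groups again: 4n² + 9ny − 4n + 2y² + 6y − 8 = 4n(n + 2y − 2) + (y + 4)(n + 2y − 2); both groups contain (n + 2y − 2), giving (4n + y + 4)(n + 2y − 2).

(2n − 7y + 5)(4n + y + 4)(n + 2y − 2)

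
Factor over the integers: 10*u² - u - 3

(2*u + 1)*(5*u - 3)

Need a pair with product 10·(-3) = -30 and sum -1: that's -6 and 5.
Split the middle term: 10*u² - 6*u + 5*u - 3 = 2*u*(5*u - 3) + (5*u - 3).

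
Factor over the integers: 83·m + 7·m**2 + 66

Need a pair with product 7·66 = 462 and sum 83: that's 77 and 6.
Split the middle term: 7·m**2 + 77·m + 6·m + 66 = 7·m·(m + 11) + 6·(m + 11).

(7·m + 6)·(m + 11)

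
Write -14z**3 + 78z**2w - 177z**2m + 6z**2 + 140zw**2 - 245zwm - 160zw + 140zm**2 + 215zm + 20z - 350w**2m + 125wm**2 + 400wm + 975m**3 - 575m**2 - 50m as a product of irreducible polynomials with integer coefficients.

Group: 2z(-7z**2 + 39zw - 106zm + 3z + 70w**2 - 25wm - 80w - 195m**2 + 115m + 10) - 5m(-7z**2 + 39zw - 106zm + 3z + 70w**2 - 25wm - 80w - 195m**2 + 115m + 10); both groups contain (-7z**2 + 39zw - 106zm + 3z + 70w**2 - 25wm - 80w - 195m**2 + 115m + 10), so (2z - 5m) is a factor with cofactor -7z**2 + 39zw - 106zm + 3z + 70w**2 - 25wm - 80w - 195m**2 + 115m + 10.
The cofactor groups again: -7z**2 + 39zw - 106zm + 3z + 70w**2 - 25wm - 80w - 195m**2 + 115m + 10 = -7z(z - 7w + 13m + 1) + (-10w - 15m + 10)(z - 7w + 13m + 1); both groups contain (z - 7w + 13m + 1), giving -(7z + 10w + 15m - 10)(z - 7w + 13m + 1).

-(2z - 5m)(z - 7w + 13m + 1)(7z + 10w + 15m - 10)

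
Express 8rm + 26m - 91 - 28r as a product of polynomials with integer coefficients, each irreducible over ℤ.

Group as (8rm - 28r) + (26m - 91) = 4r(2m - 7) + 13(2m - 7).
Both groups share the factor (2m - 7).

(2m - 7)(4r + 13)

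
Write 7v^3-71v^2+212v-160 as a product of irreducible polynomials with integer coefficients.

(7v-8)(v-4)(v-5)

Testing divisors of the constant over divisors of the leading coefficient, v = 8/7 is a root, so (7v-8) is a factor; dividing leaves v^2-9v+20.
The remaining quadratic factors as (v-5)(v-4).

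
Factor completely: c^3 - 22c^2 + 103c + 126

Testing divisors of the constant over divisors of the leading coefficient, c = 9 is a root, so (c - 9) is a factor; dividing leaves c^2 - 13c - 14.
The remaining quadratic factors as (c + 1)(c - 14).

(c + 1)(c - 14)(c - 9)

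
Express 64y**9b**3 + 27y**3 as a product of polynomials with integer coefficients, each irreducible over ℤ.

Every term has a factor of y**3; factoring it out leaves 64y**6b**3 + 27.
Recognize a sum of cubes with the parts 4y**2b and 3.

y**3(4y**2b + 3)(16y**4b**2 - 12y**2b + 9)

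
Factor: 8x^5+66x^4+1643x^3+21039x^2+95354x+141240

Trying the rational-root candidates, x = −15/4 is a root, so (4x+15) divides it; the quotient is 2x^4+9x^3+377x^2+3846x+9416.
Continuing, x = −4 is a root, so (x+4) divides it; the quotient is 2x^3+x^2+373x+2354.
Next, x = −11/2 is a root, giving the factor (2x+11) and quotient x^2−5x+214.
The quadratic x^2−5x+214 has discriminant −831 < 0 and is irreducible over ℤ.

(2x+11)(4x+15)(x+4)(x^2−5x+214)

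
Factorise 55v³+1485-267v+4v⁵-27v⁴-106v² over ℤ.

(4v+9)(v-3)(v-5)(v²-v+11)

Testing divisors of the constant over divisors of the leading coefficient, v = 3 is a root, so (v-3) is a factor; dividing leaves 4v⁴-15v³+10v²-76v-495.
Continuing, v = -9/4 is a root, giving the factor (4v+9) and quotient v³-6v²+16v-55.
Then v = 5 is a root, giving the factor (v-5) and quotient v²-v+11.
The quadratic v²-v+11 has discriminant -43 < 0 and is irreducible over ℤ.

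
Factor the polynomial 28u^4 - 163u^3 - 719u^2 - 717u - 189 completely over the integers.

Trying the rational-root candidates, u = -1 is a root, so (u + 1) divides it; the quotient is 28u^3 - 191u^2 - 528u - 189.
Then u = -3/7 is a root, so (7u + 3) is a factor; dividing leaves 4u^2 - 29u - 63.
The remaining quadratic factors as (u - 9)(4u + 7).

(4u + 7)(7u + 3)(u + 1)(u - 9)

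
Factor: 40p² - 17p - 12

(5p - 4)(8p + 3)

Need a pair with product 40·(-12) = -480 and sum -17: that's 15 and -32.
Split the middle term: 40p² + 15p - 32p - 12 = 5p(8p + 3) - 4(8p + 3).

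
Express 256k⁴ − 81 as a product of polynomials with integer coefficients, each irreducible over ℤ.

(4k + 3)(4k − 3)(16k² + 9)

(4k)⁴ − (3)⁴ = ((4k)² − (3)²)((4k)² + (3)²); the first factor splits again, the second (16k² + 9) is irreducible.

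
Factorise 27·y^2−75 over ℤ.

Pull out the common factor 3; 9·y^2−25 is a difference of squares.

3·(3·y+5)·(3·y−5)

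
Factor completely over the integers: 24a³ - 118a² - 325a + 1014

(4a + 13)(6a - 13)(a - 6)

Among the possible rational roots, a = 6 is a root, so (a - 6) is a factor; dividing leaves 24a² + 26a - 169.
The remaining quadratic factors as (4a + 13)(6a - 13).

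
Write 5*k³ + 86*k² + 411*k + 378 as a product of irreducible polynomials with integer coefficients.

(5*k + 6)*(k + 7)*(k + 9)

Among the possible rational roots, k = -6/5 is a root, so (5*k + 6) is a factor; dividing leaves k² + 16*k + 63.
The remaining quadratic factors as (k + 7)(k + 9).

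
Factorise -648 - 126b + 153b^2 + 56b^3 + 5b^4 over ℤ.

(5b - 9)(b + 3)(b + 4)(b + 6)

Testing divisors of the constant over divisors of the leading coefficient, b = -4 is a root, so (b + 4) is a factor; dividing leaves 5b^3 + 36b^2 + 9b - 162.
Next, b = -3 is a root, giving the factor (b + 3) and quotient 5b^2 + 21b - 54.
The remaining quadratic factors as (5b - 9)(b + 6).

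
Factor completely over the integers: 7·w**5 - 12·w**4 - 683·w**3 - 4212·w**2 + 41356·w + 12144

(7·w + 2)·(w - 11)·(w - 6)·(w**2 + 15·w + 92)

Among the possible rational roots, w = 11 is a root, so (w - 11) is a factor; dividing leaves 7·w**4 + 65·w**3 + 32·w**2 - 3860·w - 1104.
Then w = 6 is a root, so (w - 6) is a factor; dividing leaves 7·w**3 + 107·w**2 + 674·w + 184.
Continuing, w = -2/7 is a root, so (7·w + 2) is a factor; dividing leaves w**2 + 15·w + 92.
The quadratic w**2 + 15·w + 92 has discriminant -143 < 0 and is irreducible over ℤ.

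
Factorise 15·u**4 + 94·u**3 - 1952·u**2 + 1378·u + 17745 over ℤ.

(3·u - 13)·(5·u + 13)·(u + 15)·(u - 7)

Among the possible rational roots, u = -13/5 is a root, so (5·u + 13) divides it; the quotient is 3·u**3 + 11·u**2 - 419·u + 1365.
Next, u = -15 is a root, giving the factor (u + 15) and quotient 3·u**2 - 34·u + 91.
The remaining quadratic factors as (3·u - 13)(u - 7).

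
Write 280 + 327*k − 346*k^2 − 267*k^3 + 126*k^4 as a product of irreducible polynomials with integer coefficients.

Trying the rational-root candidates, k = −1 is a root, giving the factor (k + 1) and quotient 126*k^3 − 393*k^2 + 47*k + 280.
Continuing, k = −5/7 is a root, giving the factor (7*k + 5) and quotient 18*k^2 − 69*k + 56.
The remaining quadratic factors as (6*k − 7)(3*k − 8).

(3*k − 8)*(6*k − 7)*(7*k + 5)*(k + 1)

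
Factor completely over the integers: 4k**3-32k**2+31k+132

(2k+3)(2k-11)(k-4)

Trying the rational-root candidates, k = 11/2 is a root, so (2k-11) divides it; the quotient is 2k**2-5k-12.
The remaining quadratic factors as (k-4)(2k+3).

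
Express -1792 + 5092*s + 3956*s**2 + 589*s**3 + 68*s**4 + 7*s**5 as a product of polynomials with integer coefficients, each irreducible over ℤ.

By the rational root theorem, s = -2 is a root, so (s + 2) divides it; the quotient is 7*s**4 + 54*s**3 + 481*s**2 + 2994*s - 896.
Continuing, s = 2/7 is a root, so (7*s - 2) divides it; the quotient is s**3 + 8*s**2 + 71*s + 448.
Continuing, s = -7 is a root, giving the factor (s + 7) and quotient s**2 + s + 64.
The quadratic s**2 + s + 64 has discriminant -255 < 0 and is irreducible over ℤ.

(7*s - 2)*(s + 2)*(s + 7)*(s**2 + s + 64)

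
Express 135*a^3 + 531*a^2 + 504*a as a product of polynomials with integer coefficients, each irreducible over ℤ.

9*a*(3*a + 7)*(5*a + 8)

Pull out the common factor 9*a, then factor the remaining trinomial.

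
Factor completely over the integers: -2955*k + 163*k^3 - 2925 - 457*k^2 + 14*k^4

(2*k + 3)*(7*k + 15)*(k + 13)*(k - 5)

Testing divisors of the constant over divisors of the leading coefficient, k = -13 is a root, so (k + 13) divides it; the quotient is 14*k^3 - 19*k^2 - 210*k - 225.
Then k = -3/2 is a root, so (2*k + 3) is a factor; dividing leaves 7*k^2 - 20*k - 75.
The remaining quadratic factors as (7*k + 15)(k - 5).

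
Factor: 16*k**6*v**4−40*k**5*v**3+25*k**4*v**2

Every term has a factor of k**4*v**2; factoring it out leaves 16*k**2*v**2−40*k*v+25.
Recognize a perfect-square trinomial with the parts 4*k*v and 5.

k**4*v**2*(4*k*v−5)**2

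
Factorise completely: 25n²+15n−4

Need a pair with product 25·(−4) = −100 and sum 15: that's 20 and −5.
Split the middle term: 25n²+20n − 5n−4 = 5n(5n+4) − (5n+4).

(5n+4)(5n−1)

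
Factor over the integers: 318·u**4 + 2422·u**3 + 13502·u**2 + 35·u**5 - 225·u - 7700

(5·u + 4)·(7·u - 5)·(u + 7)·(u**2 + 2·u + 55)

By the rational root theorem, u = -4/5 is a root, so (5·u + 4) divides it; the quotient is 7·u**4 + 58·u**3 + 438·u**2 + 2350·u - 1925.
Then u = -7 is a root, so (u + 7) divides it; the quotient is 7·u**3 + 9·u**2 + 375·u - 275.
Continuing, u = 5/7 is a root, so (7·u - 5) is a factor; dividing leaves u**2 + 2·u + 55.
The quadratic u**2 + 2·u + 55 has discriminant -216 < 0 and is irreducible over ℤ.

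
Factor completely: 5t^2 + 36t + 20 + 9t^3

Group as (9t^3 + 36t) + (5t^2 + 20) = 9t(t^2 + 4) + 5(t^2 + 4).
Both groups share the factor (t^2 + 4).

(9t + 5)(t^2 + 4)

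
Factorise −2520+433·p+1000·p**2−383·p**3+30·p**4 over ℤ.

By the rational root theorem, p = 5/2 is a root, so (2·p−5) is a factor; dividing leaves 15·p**3−154·p**2+115·p+504.
Continuing, p = 9 is a root, giving the factor (p−9) and quotient 15·p**2−19·p−56.
The remaining quadratic factors as (3·p−8)(5·p+7).

(2·p−5)·(3·p−8)·(5·p+7)·(p−9)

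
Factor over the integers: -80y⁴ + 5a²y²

Factor out 5y², leaving a² - 16y², which is a difference of two squares.

5y²(a + 4y)(a - 4y)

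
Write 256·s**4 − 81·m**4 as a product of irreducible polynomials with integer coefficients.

Write as (16·s**2)² − (9·m**2)², then factor 16·s**2 − 9·m**2 once more.

(4·s − 3·m)·(4·s + 3·m)·(16·s**2 + 9·m**2)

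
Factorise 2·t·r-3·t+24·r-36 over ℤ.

Group as (2·t·r-3·t) + (24·r-36) = t·(2·r-3) + 12·(2·r-3).
Both groups share the factor (2·r-3).

(2·r-3)·(t+12)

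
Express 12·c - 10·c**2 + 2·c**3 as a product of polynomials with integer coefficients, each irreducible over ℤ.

Pull out the common factor 2·c, then factor the remaining trinomial.

2·c·(c - 2)·(c - 3)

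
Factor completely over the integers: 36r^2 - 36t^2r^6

-36r^2(tr^2 + 1)(tr^2 - 1)

Pull out the common factor 36r^2, leaving -t^2r^4 + 1.
Recognize a difference of squares with the parts 1 and tr^2.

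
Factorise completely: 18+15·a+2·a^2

Need a pair with product 2·18 = 36 and sum 15: that's 12 and 3.
Split the middle term: 2·a^2+12·a + 3·a+18 = 2·a·(a+6) + 3·(a+6).

(2·a+3)·(a+6)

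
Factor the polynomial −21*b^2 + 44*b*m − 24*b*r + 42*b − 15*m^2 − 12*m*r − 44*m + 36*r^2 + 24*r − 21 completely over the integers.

−(3*b − 5*m + 6*r − 3)*(7*b − 3*m − 6*r − 7)

Group: −3*b*(7*b − 3*m − 6*r − 7) + (5*m − 6*r + 3)*(7*b − 3*m − 6*r − 7); both groups contain (7*b − 3*m − 6*r − 7).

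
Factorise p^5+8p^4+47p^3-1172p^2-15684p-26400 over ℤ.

Testing divisors of the constant over divisors of the leading coefficient, p = -2 is a root, so (p+2) is a factor; dividing leaves p^4+6p^3+35p^2-1242p-13200.
Next, p = 11 is a root, so (p-11) is a factor; dividing leaves p^3+17p^2+222p+1200.
Next, p = -8 is a root, so (p+8) divides it; the quotient is p^2+9p+150.
The quadratic p^2+9p+150 has discriminant -519 < 0 and is irreducible over ℤ.

(p+2)(p+8)(p-11)(p^2+9p+150)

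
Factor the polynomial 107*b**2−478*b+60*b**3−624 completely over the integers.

Among the possible rational roots, b = −13/4 is a root, so (4*b+13) is a factor; dividing leaves 15*b**2−22*b−48.
The remaining quadratic factors as (3*b−8)(5*b+6).

(3*b−8)*(4*b+13)*(5*b+6)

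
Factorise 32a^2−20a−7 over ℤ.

Need a pair with product 32·(−7) = −224 and sum −20: that's −28 and 8.
Split the middle term: 32a^2−28a + 8a−7 = 4a(8a−7) + (8a−7).

(4a+1)(8a−7)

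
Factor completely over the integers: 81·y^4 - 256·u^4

(3·y - 4·u)·(3·y + 4·u)·(9·y^2 + 16·u^2)

Difference of squares twice: with A = 3·y and B = 4·u, A⁴ − B⁴ = (A² − B²)(A² + B²), and A² − B² factors again.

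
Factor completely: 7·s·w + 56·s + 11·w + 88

Group as (7·s·w + 56·s) + (11·w + 88) = 7·s·(w + 8) + 11·(w + 8).
Both groups share the factor (w + 8).

(7·s + 11)·(w + 8)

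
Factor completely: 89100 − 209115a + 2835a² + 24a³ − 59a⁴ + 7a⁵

Testing divisors of the constant over divisors of the leading coefficient, a = 3/7 is a root, so (7a − 3) divides it; the quotient is a⁴ − 8a³ + 405a − 29700.
Next, a = −12 is a root, giving the factor (a + 12) and quotient a³ − 20a² + 240a − 2475.
Next, a = 15 is a root, giving the factor (a − 15) and quotient a² − 5a + 165.
The quadratic a² − 5a + 165 has discriminant −635 < 0 and is irreducible over ℤ.

(7a − 3)(a + 12)(a − 15)(a² − 5a + 165)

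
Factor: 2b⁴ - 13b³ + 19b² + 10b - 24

(2b - 3)(b + 1)(b - 2)(b - 4)

Testing divisors of the constant over divisors of the leading coefficient, b = -1 is a root, so (b + 1) divides it; the quotient is 2b³ - 15b² + 34b - 24.
Continuing, b = 3/2 is a root, so (2b - 3) is a factor; dividing leaves b² - 6b + 8.
The remaining quadratic factors as (b - 4)(b - 2).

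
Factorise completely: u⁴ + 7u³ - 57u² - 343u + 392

(u + 7)(u + 8)(u - 1)(u - 7)

Testing divisors of the constant over divisors of the leading coefficient, u = 7 is a root, so (u - 7) is a factor; dividing leaves u³ + 14u² + 41u - 56.
Then u = -7 is a root, so (u + 7) is a factor; dividing leaves u² + 7u - 8.
The remaining quadratic factors as (u - 1)(u + 8).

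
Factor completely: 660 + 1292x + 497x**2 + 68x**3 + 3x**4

Among the possible rational roots, x = −6 is a root, giving the factor (x + 6) and quotient 3x**3 + 50x**2 + 197x + 110.
Continuing, x = −11 is a root, so (x + 11) divides it; the quotient is 3x**2 + 17x + 10.
The remaining quadratic factors as (3x + 2)(x + 5).

(3x + 2)(x + 11)(x + 5)(x + 6)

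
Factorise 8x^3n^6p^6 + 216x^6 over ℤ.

8x^3(3x + n^2p^2)(9x^2 - 3xn^2p^2 + n^4p^4)

Every term has a factor of 8x^3; factoring it out leaves 27x^3 + n^6p^6.
Recognize a sum of cubes with the parts n^2p^2 and 3x.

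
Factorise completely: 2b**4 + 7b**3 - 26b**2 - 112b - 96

(2b + 3)(b + 2)(b + 4)(b - 4)

By the rational root theorem, b = -2 is a root, giving the factor (b + 2) and quotient 2b**3 + 3b**2 - 32b - 48.
Then b = 4 is a root, giving the factor (b - 4) and quotient 2b**2 + 11b + 12.
The remaining quadratic factors as (b + 4)(2b + 3).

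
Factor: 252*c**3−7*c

Factor out 7*c, leaving 36*c**2−1, which is a difference of two squares.

7*c*(6*c+1)*(6*c−1)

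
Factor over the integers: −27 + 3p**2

3(p + 3)(p − 3)

Factor out 3, leaving p**2 − 9, which is a difference of two squares.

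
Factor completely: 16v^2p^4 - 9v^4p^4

Factor out v^2p^4 first: what remains is -9v^2 + 16.
Recognize a difference of squares with the parts 4 and 3v.

-p^4v^2(3v + 4)(3v - 4)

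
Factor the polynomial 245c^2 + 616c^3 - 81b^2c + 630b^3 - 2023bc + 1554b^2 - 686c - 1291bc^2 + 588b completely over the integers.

Group: 15b(42b^2 + 17bc + 84b - 77c^2 - 98c) + (-8c + 7)(42b^2 + 17bc + 84b - 77c^2 - 98c); both groups contain (42b^2 + 17bc + 84b - 77c^2 - 98c), so (15b - 8c + 7) is a factor with cofactor 42b^2 + 17bc + 84b - 77c^2 - 98c.
The cofactor groups again: 42b^2 + 17bc + 84b - 77c^2 - 98c = 7b(6b - 7c) + (11c + 14)(6b - 7c); both groups contain (6b - 7c), giving (7b + 11c + 14)(6b - 7c).

(15b - 8c + 7)(6b - 7c)(7b + 11c + 14)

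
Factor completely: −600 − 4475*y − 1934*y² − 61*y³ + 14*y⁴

Testing divisors of the constant over divisors of the leading coefficient, y = 15 is a root, giving the factor (y − 15) and quotient 14*y³ + 149*y² + 301*y + 40.
Next, y = −8 is a root, giving the factor (y + 8) and quotient 14*y² + 37*y + 5.
The remaining quadratic factors as (7*y + 1)(2*y + 5).

(2*y + 5)*(7*y + 1)*(y + 8)*(y − 15)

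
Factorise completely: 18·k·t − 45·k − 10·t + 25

(2·t − 5)·(9·k − 5)

Group as (18·k·t − 45·k) + (−10·t + 25) = 9·k·(2·t − 5) − 5·(2·t − 5).
Both groups share the factor (2·t − 5).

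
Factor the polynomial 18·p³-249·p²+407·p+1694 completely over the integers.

(3·p-14)·(6·p+11)·(p-11)

Testing divisors of the constant over divisors of the leading coefficient, p = 14/3 is a root, giving the factor (3·p-14) and quotient 6·p²-55·p-121.
The remaining quadratic factors as (6·p+11)(p-11).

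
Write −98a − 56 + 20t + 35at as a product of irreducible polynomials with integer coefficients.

Group as (35at − 98a) + (20t − 56) = 7a(5t − 14) + 4(5t − 14).
Both groups share the factor (5t − 14).

(5t − 14)(7a + 4)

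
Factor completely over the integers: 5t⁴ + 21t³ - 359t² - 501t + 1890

(5t - 9)(t + 10)(t + 3)(t - 7)

Trying the rational-root candidates, t = 7 is a root, giving the factor (t - 7) and quotient 5t³ + 56t² + 33t - 270.
Next, t = -3 is a root, so (t + 3) is a factor; dividing leaves 5t² + 41t - 90.
The remaining quadratic factors as (t + 10)(5t - 9).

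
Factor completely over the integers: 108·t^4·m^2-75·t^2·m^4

3·m^2·t^2·(6·t-5·m)·(6·t+5·m)

Factor out 3·t^2·m^2, leaving 36·t^2-25·m^2, which is a difference of two squares.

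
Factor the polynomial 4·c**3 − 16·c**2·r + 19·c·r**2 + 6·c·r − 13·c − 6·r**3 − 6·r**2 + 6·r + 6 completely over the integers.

(2·c − 3·r − 3)·(2·c − r − 1)·(c − 2·r + 2)

Group: c·(4·c**2 − 8·c·r − 8·c + 3·r**2 + 6·r + 3) + (−2·r + 2)·(4·c**2 − 8·c·r − 8·c + 3·r**2 + 6·r + 3); both groups contain (4·c**2 − 8·c·r − 8·c + 3·r**2 + 6·r + 3), so (c − 2·r + 2) is a factor with cofactor 4·c**2 − 8·c·r − 8·c + 3·r**2 + 6·r + 3.
The cofactor groups again: 4·c**2 − 8·c·r − 8·c + 3·r**2 + 6·r + 3 = 2·c·(2·c − 3·r − 3) + (−r − 1)·(2·c − 3·r − 3); both groups contain (2·c − 3·r − 3), giving (2·c − r − 1)·(2·c − 3·r − 3).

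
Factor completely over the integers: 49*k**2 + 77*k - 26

(7*k + 13)*(7*k - 2)

Need a pair with product 49·(-26) = -1274 and sum 77: that's -14 and 91.
Split the middle term: 49*k**2 - 14*k + 91*k - 26 = 7*k*(7*k - 2) + 13*(7*k - 2).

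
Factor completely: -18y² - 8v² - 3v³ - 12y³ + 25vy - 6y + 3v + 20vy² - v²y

Group: v(-3v² - 7vy - 8v + 6y² + 9y + 3) - 2y(-3v² - 7vy - 8v + 6y² + 9y + 3); both groups contain (-3v² - 7vy - 8v + 6y² + 9y + 3), so (v - 2y) is a factor with cofactor -3v² - 7vy - 8v + 6y² + 9y + 3.
The cofactor groups again: -3v² - 7vy - 8v + 6y² + 9y + 3 = -v(3v - 2y - 1) + (-3y - 3)(3v - 2y - 1); both groups contain (3v - 2y - 1), giving -(v + 3y + 3)(3v - 2y - 1).

-(3v - 2y - 1)(v + 3y + 3)(v - 2y)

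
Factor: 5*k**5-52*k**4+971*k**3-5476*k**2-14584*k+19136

(5*k+13)*(k-1)*(k-8)*(k**2-4*k+184)

By the rational root theorem, k = 1 is a root, so (k-1) divides it; the quotient is 5*k**4-47*k**3+924*k**2-4552*k-19136.
Next, k = -13/5 is a root, giving the factor (5*k+13) and quotient k**3-12*k**2+216*k-1472.
Then k = 8 is a root, giving the factor (k-8) and quotient k**2-4*k+184.
The quadratic k**2-4*k+184 has discriminant -720 < 0 and is irreducible over ℤ.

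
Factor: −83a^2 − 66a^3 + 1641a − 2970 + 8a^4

By the rational root theorem, a = 11/4 is a root, so (4a − 11) is a factor; dividing leaves 2a^3 − 11a^2 − 51a + 270.
Continuing, a = 6 is a root, so (a − 6) divides it; the quotient is 2a^2 + a − 45.
The remaining quadratic factors as (a + 5)(2a − 9).

(2a − 9)(4a − 11)(a + 5)(a − 6)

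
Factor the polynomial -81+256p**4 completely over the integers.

Difference of squares twice: with A = 4p and B = 3, A⁴ − B⁴ = (A² − B²)(A² + B²), and A² − B² factors again.

(4p+3)(4p-3)(16p**2+9)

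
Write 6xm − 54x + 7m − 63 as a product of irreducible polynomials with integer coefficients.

(6x + 7)(m − 9)

Group as (6xm − 54x) + (7m − 63) = 6x(m − 9) + 7(m − 9).
Both groups share the factor (m − 9).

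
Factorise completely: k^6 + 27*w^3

(3*w + k^2)*(9*w^2 - 3*w*k^2 + k^4)

Recognize a sum of cubes with the parts 3*w and k^2.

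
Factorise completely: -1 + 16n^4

(2n)⁴ − (1)⁴ = ((2n)² − (1)²)((2n)² + (1)²); the first factor splits again, the second (4n^2 + 1) is irreducible.

(2n + 1)(2n - 1)(4n^2 + 1)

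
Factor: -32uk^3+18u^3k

Factor out 2uk, leaving 9u^2-16k^2, which is a difference of two squares.

2ku(3u-4k)(3u+4k)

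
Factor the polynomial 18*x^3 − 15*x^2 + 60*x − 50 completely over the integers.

(6*x − 5)*(3*x^2 + 10)

Group as (18*x^3 + 60*x) + (−15*x^2 − 50) = 6*x*(3*x^2 + 10) − 5*(3*x^2 + 10).
Both groups share the factor (3*x^2 + 10).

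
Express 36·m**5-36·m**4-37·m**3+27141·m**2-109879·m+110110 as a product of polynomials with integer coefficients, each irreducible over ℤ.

Trying the rational-root candidates, m = 13/6 is a root, giving the factor (6·m-13) and quotient 6·m**4+7·m**3+9·m**2+4543·m-8470.
Next, m = -10 is a root, so (m+10) is a factor; dividing leaves 6·m**3-53·m**2+539·m-847.
Then m = 11/6 is a root, giving the factor (6·m-11) and quotient m**2-7·m+77.
The quadratic m**2-7·m+77 has discriminant -259 < 0 and is irreducible over ℤ.

(6·m-11)·(6·m-13)·(m+10)·(m**2-7·m+77)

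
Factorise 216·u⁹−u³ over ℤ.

Pull out the common factor u³, leaving 216·u⁶−1.
Recognize a difference of cubes with the parts 6·u² and 1.

u³·(6·u²−1)·(36·u⁴+6·u²+1)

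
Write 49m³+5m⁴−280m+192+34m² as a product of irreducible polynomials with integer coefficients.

By the rational root theorem, m = 1 is a root, giving the factor (m−1) and quotient 5m³+54m²+88m−192.
Next, m = 6/5 is a root, giving the factor (5m−6) and quotient m²+12m+32.
The remaining quadratic factors as (m+4)(m+8).

(5m−6)(m+4)(m+8)(m−1)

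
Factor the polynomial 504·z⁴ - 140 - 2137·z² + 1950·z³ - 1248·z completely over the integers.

(3·z + 14)·(4·z - 5)·(6·z + 1)·(7·z + 2)

By the rational root theorem, z = 5/4 is a root, so (4·z - 5) is a factor; dividing leaves 126·z³ + 645·z² + 272·z + 28.
Then z = -14/3 is a root, giving the factor (3·z + 14) and quotient 42·z² + 19·z + 2.
The remaining quadratic factors as (7·z + 2)(6·z + 1).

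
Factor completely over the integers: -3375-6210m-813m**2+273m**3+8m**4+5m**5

Testing divisors of the constant over divisors of the leading coefficient, m = 5 is a root, so (m-5) is a factor; dividing leaves 5m**4+33m**3+438m**2+1377m+675.
Continuing, m = -3 is a root, giving the factor (m+3) and quotient 5m**3+18m**2+384m+225.
Next, m = -3/5 is a root, so (5m+3) is a factor; dividing leaves m**2+3m+75.
The quadratic m**2+3m+75 has discriminant -291 < 0 and is irreducible over ℤ.

(5m+3)(m+3)(m-5)(m**2+3m+75)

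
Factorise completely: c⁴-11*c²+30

Substitute u = c² to get a quadratic in u, then factor.
c²-5 is irreducible over ℤ (5 is not a perfect square).
c²-6 is irreducible over ℤ (6 is not a perfect square).

(c²-5)*(c²-6)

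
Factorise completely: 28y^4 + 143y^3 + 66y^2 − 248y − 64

(4y + 1)(7y − 8)(y + 2)(y + 4)

Trying the rational-root candidates, y = −4 is a root, so (y + 4) is a factor; dividing leaves 28y^3 + 31y^2 − 58y − 16.
Next, y = −1/4 is a root, giving the factor (4y + 1) and quotient 7y^2 + 6y − 16.
The remaining quadratic factors as (7y − 8)(y + 2).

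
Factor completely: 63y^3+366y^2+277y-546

(3y+13)(3y+7)(7y-6)

Trying the rational-root candidates, y = -7/3 is a root, so (3y+7) divides it; the quotient is 21y^2+73y-78.
The remaining quadratic factors as (3y+13)(7y-6).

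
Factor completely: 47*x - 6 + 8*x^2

Need a pair with product 8·(-6) = -48 and sum 47: that's -1 and 48.
Split the middle term: 8*x^2 - x + 48*x - 6 = x*(8*x - 1) + 6*(8*x - 1).

(8*x - 1)*(x + 6)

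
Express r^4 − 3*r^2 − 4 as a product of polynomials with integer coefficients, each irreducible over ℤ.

(r + 2)*(r − 2)*(r^2 + 1)

Substitute u = r^2 to get a quadratic in u, then factor.
r^2 + 1 is irreducible over ℤ (sum of squares).
r^2 − 4 is a difference of squares.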